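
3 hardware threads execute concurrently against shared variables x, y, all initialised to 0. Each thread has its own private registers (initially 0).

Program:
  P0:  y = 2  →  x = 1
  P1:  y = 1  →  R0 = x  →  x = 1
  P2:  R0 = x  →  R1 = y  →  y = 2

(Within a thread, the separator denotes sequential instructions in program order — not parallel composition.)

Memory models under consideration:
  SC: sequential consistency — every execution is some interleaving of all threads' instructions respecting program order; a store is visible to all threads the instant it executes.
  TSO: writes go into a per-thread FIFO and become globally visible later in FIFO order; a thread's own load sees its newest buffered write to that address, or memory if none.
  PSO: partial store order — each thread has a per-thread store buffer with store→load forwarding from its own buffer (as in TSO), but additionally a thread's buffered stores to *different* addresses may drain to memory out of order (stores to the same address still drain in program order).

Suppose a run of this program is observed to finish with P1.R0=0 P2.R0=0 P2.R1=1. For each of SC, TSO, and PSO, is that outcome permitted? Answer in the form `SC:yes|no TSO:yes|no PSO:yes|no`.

outcome vector order: (P1.R0,P2.R0,P2.R1)
SC (10): <0 0 0>, <0 0 1>, <0 0 2>, <0 1 1>, <0 1 2>, <1 0 0>, <1 0 1>, <1 0 2>, <1 1 1>, <1 1 2>
TSO (10): <0 0 0>, <0 0 1>, <0 0 2>, <0 1 1>, <0 1 2>, <1 0 0>, <1 0 1>, <1 0 2>, <1 1 1>, <1 1 2>
PSO (12): <0 0 0>, <0 0 1>, <0 0 2>, <0 1 0>, <0 1 1>, <0 1 2>, <1 0 0>, <1 0 1>, <1 0 2>, <1 1 0>, <1 1 1>, <1 1 2>
target <0 0 1> ∈ {SC,TSO,PSO}

SC:yes TSO:yes PSO:yes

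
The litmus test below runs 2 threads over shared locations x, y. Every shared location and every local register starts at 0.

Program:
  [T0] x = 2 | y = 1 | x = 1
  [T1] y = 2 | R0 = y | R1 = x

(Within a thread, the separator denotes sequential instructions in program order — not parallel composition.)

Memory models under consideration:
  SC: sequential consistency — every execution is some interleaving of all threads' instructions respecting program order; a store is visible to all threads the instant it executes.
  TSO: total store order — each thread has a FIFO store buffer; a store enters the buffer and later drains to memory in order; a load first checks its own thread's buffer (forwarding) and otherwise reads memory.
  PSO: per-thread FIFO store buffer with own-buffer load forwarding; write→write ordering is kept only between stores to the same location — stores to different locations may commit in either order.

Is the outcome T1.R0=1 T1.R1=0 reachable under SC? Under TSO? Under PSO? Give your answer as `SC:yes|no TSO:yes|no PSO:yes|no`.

SC:no TSO:no PSO:yes

outcome vector order: (T1.R0,T1.R1)
SC (5): 11; 12; 20; 21; 22
TSO (5): 11; 12; 20; 21; 22
PSO (6): 10; 11; 12; 20; 21; 22
target 10 ∈ {PSO}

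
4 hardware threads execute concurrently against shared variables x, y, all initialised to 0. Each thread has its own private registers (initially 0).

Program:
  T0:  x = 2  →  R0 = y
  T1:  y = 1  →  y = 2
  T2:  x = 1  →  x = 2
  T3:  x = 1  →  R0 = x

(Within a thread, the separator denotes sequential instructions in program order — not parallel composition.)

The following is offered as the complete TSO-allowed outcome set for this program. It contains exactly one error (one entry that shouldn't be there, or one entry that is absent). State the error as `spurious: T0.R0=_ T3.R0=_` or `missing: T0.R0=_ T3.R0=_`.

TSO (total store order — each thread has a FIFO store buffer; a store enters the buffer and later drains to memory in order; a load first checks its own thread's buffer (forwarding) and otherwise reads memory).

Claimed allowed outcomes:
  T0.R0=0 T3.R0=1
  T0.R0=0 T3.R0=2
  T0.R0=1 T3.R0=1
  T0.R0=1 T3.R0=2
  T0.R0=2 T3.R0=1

outcome vector order: (T0.R0,T3.R0)
[TSO] allowed = {0/1 0/2 1/1 1/2 2/1 2/2}
TSO∖claimed = {2/2}

missing: T0.R0=2 T3.R0=2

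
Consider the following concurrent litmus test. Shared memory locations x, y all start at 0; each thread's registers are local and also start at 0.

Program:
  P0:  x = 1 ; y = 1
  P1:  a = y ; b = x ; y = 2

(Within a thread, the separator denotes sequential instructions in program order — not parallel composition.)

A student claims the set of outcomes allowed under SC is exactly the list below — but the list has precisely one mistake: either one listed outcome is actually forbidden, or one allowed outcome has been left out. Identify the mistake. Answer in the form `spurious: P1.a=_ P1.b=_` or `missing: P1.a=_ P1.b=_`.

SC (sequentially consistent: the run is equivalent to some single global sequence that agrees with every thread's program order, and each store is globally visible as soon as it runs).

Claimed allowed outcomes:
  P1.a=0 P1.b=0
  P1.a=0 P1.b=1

missing: P1.a=1 P1.b=1

outcome vector order: (P1.a,P1.b)
under SC → 00; 01; 11
SC∖claimed = {11}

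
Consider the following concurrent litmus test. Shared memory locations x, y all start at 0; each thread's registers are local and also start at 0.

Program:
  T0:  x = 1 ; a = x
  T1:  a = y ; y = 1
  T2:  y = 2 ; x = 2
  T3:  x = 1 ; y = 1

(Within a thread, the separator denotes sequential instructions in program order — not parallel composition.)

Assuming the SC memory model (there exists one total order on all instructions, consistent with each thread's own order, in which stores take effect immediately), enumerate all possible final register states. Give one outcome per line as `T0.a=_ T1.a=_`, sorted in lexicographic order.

T0.a=1 T1.a=0
T0.a=1 T1.a=1
T0.a=1 T1.a=2
T0.a=2 T1.a=0
T0.a=2 T1.a=1
T0.a=2 T1.a=2

outcome vector order: (T0.a,T1.a)
|SC outcomes| = 6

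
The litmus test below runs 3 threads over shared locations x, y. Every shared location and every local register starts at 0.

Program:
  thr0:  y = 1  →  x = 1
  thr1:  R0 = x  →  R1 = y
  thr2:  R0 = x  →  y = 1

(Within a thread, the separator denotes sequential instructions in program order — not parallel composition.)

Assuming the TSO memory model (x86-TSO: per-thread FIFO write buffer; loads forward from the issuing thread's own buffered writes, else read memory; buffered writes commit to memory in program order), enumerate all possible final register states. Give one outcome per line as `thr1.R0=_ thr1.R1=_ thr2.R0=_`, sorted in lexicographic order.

outcome vector order: (thr1.R0,thr1.R1,thr2.R0)
|TSO outcomes| = 6

thr1.R0=0 thr1.R1=0 thr2.R0=0
thr1.R0=0 thr1.R1=0 thr2.R0=1
thr1.R0=0 thr1.R1=1 thr2.R0=0
thr1.R0=0 thr1.R1=1 thr2.R0=1
thr1.R0=1 thr1.R1=1 thr2.R0=0
thr1.R0=1 thr1.R1=1 thr2.R0=1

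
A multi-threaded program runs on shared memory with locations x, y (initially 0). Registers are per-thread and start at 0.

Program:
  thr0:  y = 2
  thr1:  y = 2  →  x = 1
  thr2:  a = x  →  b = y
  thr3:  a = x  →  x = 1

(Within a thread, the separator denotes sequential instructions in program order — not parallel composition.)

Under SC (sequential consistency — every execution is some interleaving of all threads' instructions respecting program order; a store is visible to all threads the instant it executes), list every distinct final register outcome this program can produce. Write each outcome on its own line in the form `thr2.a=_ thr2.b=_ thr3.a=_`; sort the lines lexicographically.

outcome vector order: (thr2.a,thr2.b,thr3.a)
|SC outcomes| = 7

thr2.a=0 thr2.b=0 thr3.a=0
thr2.a=0 thr2.b=0 thr3.a=1
thr2.a=0 thr2.b=2 thr3.a=0
thr2.a=0 thr2.b=2 thr3.a=1
thr2.a=1 thr2.b=0 thr3.a=0
thr2.a=1 thr2.b=2 thr3.a=0
thr2.a=1 thr2.b=2 thr3.a=1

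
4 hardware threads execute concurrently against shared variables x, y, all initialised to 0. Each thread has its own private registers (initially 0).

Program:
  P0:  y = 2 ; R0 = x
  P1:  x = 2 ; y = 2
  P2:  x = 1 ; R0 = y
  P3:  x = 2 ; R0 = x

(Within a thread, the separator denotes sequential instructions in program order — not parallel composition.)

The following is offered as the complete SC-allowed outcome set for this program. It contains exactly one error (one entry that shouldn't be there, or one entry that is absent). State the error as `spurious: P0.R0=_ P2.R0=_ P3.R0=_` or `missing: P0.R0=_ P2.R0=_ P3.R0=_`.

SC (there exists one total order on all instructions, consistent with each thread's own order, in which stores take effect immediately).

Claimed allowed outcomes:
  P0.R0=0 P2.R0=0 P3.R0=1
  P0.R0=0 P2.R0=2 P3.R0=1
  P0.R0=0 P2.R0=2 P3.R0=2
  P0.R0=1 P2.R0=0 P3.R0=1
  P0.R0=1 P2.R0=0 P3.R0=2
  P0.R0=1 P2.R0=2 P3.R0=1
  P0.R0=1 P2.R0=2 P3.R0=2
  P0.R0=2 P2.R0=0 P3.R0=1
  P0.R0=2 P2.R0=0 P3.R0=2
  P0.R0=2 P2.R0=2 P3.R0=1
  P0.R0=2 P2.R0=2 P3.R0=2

spurious: P0.R0=0 P2.R0=0 P3.R0=1

outcome vector order: (P0.R0,P2.R0,P3.R0)
under SC → (0,2,1); (0,2,2); (1,0,1); (1,0,2); (1,2,1); (1,2,2); (2,0,1); (2,0,2); (2,2,1); (2,2,2)
claimed∖SC = {(0,0,1)}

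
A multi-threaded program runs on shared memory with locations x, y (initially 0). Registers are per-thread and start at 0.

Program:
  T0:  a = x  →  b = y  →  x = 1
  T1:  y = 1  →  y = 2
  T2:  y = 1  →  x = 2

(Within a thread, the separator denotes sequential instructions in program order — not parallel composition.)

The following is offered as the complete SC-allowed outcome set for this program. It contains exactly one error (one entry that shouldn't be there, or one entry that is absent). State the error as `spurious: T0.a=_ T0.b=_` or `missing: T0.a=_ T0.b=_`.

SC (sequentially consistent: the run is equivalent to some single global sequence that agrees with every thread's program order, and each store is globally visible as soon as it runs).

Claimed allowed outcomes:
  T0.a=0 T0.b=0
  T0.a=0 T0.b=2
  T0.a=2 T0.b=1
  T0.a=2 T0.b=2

outcome vector order: (T0.a,T0.b)
[SC] allowed = {<0 0>; <0 1>; <0 2>; <2 1>; <2 2>}
SC∖claimed = {<0 1>}

missing: T0.a=0 T0.b=1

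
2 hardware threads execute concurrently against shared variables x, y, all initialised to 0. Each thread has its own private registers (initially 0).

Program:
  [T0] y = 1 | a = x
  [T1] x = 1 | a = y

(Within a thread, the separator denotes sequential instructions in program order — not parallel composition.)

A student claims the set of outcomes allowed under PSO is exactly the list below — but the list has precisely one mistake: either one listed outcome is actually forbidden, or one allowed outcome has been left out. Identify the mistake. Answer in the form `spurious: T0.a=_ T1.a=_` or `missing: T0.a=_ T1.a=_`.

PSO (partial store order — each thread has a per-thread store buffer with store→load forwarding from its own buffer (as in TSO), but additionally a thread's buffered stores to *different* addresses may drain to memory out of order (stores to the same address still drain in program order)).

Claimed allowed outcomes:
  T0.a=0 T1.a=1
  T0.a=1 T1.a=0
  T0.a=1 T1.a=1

outcome vector order: (T0.a,T1.a)
PSO: 4 outcomes — {<0 0>; <0 1>; <1 0>; <1 1>}
PSO∖claimed = {<0 0>}

missing: T0.a=0 T1.a=0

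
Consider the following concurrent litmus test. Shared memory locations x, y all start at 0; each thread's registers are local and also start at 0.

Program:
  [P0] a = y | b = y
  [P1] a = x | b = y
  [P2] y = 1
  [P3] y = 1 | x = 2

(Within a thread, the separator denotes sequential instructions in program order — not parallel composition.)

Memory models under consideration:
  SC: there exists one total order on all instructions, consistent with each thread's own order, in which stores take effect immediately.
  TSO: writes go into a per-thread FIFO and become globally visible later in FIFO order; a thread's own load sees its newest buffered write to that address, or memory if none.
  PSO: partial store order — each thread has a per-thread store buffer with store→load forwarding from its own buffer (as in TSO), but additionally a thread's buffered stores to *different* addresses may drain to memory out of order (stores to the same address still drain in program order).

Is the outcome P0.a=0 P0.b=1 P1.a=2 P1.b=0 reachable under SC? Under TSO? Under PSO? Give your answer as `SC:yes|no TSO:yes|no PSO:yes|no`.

outcome vector order: (P0.a,P0.b,P1.a,P1.b)
under SC → (0,0,0,0); (0,0,0,1); (0,0,2,1); (0,1,0,0); (0,1,0,1); (0,1,2,1); (1,1,0,0); (1,1,0,1); (1,1,2,1)
under TSO → (0,0,0,0); (0,0,0,1); (0,0,2,1); (0,1,0,0); (0,1,0,1); (0,1,2,1); (1,1,0,0); (1,1,0,1); (1,1,2,1)
under PSO → (0,0,0,0); (0,0,0,1); (0,0,2,0); (0,0,2,1); (0,1,0,0); (0,1,0,1); (0,1,2,0); (0,1,2,1); (1,1,0,0); (1,1,0,1); (1,1,2,0); (1,1,2,1)
target (0,1,2,0) ∈ {PSO}

SC:no TSO:no PSO:yes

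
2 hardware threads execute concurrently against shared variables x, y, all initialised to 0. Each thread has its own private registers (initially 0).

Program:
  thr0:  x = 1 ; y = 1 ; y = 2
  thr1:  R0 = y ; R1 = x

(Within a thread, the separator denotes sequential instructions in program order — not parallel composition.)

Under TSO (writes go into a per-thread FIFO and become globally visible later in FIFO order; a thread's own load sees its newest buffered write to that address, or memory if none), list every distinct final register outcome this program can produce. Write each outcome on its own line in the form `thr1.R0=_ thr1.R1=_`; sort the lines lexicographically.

thr1.R0=0 thr1.R1=0
thr1.R0=0 thr1.R1=1
thr1.R0=1 thr1.R1=1
thr1.R0=2 thr1.R1=1

outcome vector order: (thr1.R0,thr1.R1)
|TSO outcomes| = 4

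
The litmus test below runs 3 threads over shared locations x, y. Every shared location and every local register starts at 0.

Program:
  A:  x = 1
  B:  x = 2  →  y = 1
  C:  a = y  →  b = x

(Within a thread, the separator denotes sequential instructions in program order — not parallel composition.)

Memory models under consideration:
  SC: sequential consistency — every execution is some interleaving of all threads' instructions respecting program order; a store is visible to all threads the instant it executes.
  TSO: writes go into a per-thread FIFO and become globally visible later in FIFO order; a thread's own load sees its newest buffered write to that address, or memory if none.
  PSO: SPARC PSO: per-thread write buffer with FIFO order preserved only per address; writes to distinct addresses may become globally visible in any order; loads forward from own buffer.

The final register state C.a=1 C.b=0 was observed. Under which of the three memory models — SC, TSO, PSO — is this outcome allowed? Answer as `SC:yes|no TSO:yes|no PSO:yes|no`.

SC:no TSO:no PSO:yes

outcome vector order: (C.a,C.b)
SC: 5 outcomes — {<0 0>; <0 1>; <0 2>; <1 1>; <1 2>}
TSO: 5 outcomes — {<0 0>; <0 1>; <0 2>; <1 1>; <1 2>}
PSO: 6 outcomes — {<0 0>; <0 1>; <0 2>; <1 0>; <1 1>; <1 2>}
target <1 0> ∈ {PSO}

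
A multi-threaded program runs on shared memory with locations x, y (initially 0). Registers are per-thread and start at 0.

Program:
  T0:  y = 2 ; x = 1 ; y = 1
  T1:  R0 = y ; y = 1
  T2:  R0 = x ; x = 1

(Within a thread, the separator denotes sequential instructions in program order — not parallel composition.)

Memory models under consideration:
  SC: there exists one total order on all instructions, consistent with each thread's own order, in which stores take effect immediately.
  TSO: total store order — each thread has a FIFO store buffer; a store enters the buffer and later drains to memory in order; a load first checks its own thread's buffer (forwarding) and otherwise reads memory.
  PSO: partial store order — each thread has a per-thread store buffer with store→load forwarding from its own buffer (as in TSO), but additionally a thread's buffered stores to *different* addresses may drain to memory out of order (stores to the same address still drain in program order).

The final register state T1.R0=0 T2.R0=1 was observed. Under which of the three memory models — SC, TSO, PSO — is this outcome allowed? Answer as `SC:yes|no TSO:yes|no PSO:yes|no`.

SC:yes TSO:yes PSO:yes

outcome vector order: (T1.R0,T2.R0)
SC: 6 outcomes — {(0,0); (0,1); (1,0); (1,1); (2,0); (2,1)}
TSO: 6 outcomes — {(0,0); (0,1); (1,0); (1,1); (2,0); (2,1)}
PSO: 6 outcomes — {(0,0); (0,1); (1,0); (1,1); (2,0); (2,1)}
target (0,1) ∈ {SC,TSO,PSO}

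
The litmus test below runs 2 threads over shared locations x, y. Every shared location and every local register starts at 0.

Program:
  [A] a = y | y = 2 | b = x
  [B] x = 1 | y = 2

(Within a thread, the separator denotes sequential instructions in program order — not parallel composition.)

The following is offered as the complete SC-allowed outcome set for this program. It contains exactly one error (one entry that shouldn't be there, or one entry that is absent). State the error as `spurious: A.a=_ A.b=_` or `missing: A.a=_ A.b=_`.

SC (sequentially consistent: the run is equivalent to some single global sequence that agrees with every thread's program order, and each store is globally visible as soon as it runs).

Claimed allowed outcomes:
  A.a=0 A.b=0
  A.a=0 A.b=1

missing: A.a=2 A.b=1

outcome vector order: (A.a,A.b)
SC: 3 outcomes — {00, 01, 21}
SC∖claimed = {21}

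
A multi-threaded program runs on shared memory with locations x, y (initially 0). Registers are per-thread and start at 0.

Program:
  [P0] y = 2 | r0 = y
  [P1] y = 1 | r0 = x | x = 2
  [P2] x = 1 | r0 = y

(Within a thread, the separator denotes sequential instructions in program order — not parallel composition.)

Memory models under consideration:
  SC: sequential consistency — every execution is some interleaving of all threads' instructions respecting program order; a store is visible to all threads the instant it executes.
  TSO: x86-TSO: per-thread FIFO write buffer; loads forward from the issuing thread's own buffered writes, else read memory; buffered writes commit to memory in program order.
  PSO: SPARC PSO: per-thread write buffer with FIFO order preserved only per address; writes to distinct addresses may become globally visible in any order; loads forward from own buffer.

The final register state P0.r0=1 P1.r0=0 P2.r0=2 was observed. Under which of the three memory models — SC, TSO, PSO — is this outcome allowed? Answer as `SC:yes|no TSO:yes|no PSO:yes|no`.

outcome vector order: (P0.r0,P1.r0,P2.r0)
under SC → 101; 110; 111; 112; 201; 202; 210; 211; 212
under TSO → 100; 101; 102; 110; 111; 112; 200; 201; 202; 210; 211; 212
under PSO → 100; 101; 102; 110; 111; 112; 200; 201; 202; 210; 211; 212
target 102 ∈ {TSO,PSO}

SC:no TSO:yes PSO:yes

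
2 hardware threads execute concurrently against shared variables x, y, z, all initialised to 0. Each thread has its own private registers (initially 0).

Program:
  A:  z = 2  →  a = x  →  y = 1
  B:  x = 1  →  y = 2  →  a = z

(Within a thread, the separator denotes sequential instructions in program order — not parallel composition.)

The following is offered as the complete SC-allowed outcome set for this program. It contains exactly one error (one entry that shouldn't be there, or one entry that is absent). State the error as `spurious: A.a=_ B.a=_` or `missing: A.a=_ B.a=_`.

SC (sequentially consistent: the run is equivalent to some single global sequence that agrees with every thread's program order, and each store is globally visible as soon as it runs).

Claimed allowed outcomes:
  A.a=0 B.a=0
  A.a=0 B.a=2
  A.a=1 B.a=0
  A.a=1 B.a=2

spurious: A.a=0 B.a=0

outcome vector order: (A.a,B.a)
SC (3): 0/2; 1/0; 1/2
claimed∖SC = {0/0}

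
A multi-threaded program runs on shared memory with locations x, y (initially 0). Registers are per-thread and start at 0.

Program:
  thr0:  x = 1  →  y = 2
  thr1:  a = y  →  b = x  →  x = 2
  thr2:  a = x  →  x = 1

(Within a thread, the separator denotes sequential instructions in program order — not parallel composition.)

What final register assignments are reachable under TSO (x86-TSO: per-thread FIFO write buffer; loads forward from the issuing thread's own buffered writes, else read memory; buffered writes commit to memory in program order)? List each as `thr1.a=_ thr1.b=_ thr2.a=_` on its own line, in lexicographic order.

thr1.a=0 thr1.b=0 thr2.a=0
thr1.a=0 thr1.b=0 thr2.a=1
thr1.a=0 thr1.b=0 thr2.a=2
thr1.a=0 thr1.b=1 thr2.a=0
thr1.a=0 thr1.b=1 thr2.a=1
thr1.a=0 thr1.b=1 thr2.a=2
thr1.a=2 thr1.b=1 thr2.a=0
thr1.a=2 thr1.b=1 thr2.a=1
thr1.a=2 thr1.b=1 thr2.a=2

outcome vector order: (thr1.a,thr1.b,thr2.a)
|TSO outcomes| = 9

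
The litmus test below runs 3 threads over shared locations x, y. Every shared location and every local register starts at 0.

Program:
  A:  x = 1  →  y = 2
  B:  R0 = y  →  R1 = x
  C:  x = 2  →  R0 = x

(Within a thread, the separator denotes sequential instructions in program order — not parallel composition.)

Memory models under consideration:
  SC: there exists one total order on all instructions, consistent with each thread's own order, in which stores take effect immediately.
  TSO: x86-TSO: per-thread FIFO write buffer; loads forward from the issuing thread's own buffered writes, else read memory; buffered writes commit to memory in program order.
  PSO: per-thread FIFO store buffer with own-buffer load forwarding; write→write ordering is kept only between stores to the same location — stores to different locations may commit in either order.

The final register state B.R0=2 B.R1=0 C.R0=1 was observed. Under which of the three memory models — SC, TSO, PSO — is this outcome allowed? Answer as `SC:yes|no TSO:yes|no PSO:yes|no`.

SC:no TSO:no PSO:yes

outcome vector order: (B.R0,B.R1,C.R0)
under SC → 0/0/1, 0/0/2, 0/1/1, 0/1/2, 0/2/1, 0/2/2, 2/1/1, 2/1/2, 2/2/2
under TSO → 0/0/1, 0/0/2, 0/1/1, 0/1/2, 0/2/1, 0/2/2, 2/1/1, 2/1/2, 2/2/2
under PSO → 0/0/1, 0/0/2, 0/1/1, 0/1/2, 0/2/1, 0/2/2, 2/0/1, 2/0/2, 2/1/1, 2/1/2, 2/2/1, 2/2/2
target 2/0/1 ∈ {PSO}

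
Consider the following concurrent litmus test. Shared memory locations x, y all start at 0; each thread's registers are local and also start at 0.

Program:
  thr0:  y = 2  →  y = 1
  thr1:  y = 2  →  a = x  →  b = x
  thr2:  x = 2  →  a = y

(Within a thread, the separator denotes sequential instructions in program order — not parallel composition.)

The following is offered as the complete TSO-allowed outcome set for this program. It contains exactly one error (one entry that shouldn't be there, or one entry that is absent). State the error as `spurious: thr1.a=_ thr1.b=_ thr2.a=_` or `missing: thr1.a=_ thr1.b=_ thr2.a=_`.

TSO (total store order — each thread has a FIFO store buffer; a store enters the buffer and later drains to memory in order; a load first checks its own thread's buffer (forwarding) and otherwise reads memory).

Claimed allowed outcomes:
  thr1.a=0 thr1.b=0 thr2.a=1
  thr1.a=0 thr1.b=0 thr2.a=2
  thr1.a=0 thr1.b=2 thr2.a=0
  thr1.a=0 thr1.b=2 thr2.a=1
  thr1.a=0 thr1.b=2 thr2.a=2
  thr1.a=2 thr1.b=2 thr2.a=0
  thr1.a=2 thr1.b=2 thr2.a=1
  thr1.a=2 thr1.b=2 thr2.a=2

outcome vector order: (thr1.a,thr1.b,thr2.a)
[TSO] allowed = {000, 001, 002, 020, 021, 022, 220, 221, 222}
TSO∖claimed = {000}

missing: thr1.a=0 thr1.b=0 thr2.a=0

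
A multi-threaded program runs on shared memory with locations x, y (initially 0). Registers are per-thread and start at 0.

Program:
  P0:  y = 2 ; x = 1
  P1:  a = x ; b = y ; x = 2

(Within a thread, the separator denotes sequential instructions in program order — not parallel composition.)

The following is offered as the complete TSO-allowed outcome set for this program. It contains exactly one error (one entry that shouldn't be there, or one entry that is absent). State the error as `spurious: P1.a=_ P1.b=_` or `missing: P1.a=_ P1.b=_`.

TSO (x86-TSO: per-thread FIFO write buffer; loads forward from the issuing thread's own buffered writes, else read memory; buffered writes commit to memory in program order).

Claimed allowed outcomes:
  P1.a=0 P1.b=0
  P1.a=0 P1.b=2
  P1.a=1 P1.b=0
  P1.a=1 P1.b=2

outcome vector order: (P1.a,P1.b)
TSO: 3 outcomes — {00; 02; 12}
claimed∖TSO = {10}

spurious: P1.a=1 P1.b=0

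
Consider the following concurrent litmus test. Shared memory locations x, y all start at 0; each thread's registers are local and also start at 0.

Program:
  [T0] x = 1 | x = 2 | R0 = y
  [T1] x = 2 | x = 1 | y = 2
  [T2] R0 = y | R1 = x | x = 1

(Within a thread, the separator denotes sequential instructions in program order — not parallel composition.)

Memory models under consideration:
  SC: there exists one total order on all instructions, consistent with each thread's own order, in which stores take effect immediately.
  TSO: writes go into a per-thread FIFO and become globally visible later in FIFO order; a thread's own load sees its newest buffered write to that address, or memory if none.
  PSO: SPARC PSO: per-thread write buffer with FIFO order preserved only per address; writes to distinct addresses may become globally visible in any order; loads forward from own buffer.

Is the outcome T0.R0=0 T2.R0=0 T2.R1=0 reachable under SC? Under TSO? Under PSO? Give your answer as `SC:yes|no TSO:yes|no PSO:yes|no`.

SC:yes TSO:yes PSO:yes

outcome vector order: (T0.R0,T2.R0,T2.R1)
under SC → 000; 001; 002; 021; 022; 200; 201; 202; 221; 222
under TSO → 000; 001; 002; 021; 022; 200; 201; 202; 221; 222
under PSO → 000; 001; 002; 020; 021; 022; 200; 201; 202; 220; 221; 222
target 000 ∈ {SC,TSO,PSO}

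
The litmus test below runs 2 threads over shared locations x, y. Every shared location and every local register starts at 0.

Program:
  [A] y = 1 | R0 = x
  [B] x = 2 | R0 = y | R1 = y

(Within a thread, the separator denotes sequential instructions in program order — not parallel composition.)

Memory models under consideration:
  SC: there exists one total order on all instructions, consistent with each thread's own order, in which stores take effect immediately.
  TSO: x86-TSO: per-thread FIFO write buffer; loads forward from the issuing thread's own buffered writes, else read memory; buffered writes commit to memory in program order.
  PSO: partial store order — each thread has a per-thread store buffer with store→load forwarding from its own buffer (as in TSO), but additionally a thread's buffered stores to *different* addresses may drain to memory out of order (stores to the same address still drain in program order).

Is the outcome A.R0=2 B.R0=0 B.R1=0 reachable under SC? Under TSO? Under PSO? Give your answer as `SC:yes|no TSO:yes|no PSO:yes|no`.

SC:yes TSO:yes PSO:yes

outcome vector order: (A.R0,B.R0,B.R1)
under SC → 011, 200, 201, 211
under TSO → 000, 001, 011, 200, 201, 211
under PSO → 000, 001, 011, 200, 201, 211
target 200 ∈ {SC,TSO,PSO}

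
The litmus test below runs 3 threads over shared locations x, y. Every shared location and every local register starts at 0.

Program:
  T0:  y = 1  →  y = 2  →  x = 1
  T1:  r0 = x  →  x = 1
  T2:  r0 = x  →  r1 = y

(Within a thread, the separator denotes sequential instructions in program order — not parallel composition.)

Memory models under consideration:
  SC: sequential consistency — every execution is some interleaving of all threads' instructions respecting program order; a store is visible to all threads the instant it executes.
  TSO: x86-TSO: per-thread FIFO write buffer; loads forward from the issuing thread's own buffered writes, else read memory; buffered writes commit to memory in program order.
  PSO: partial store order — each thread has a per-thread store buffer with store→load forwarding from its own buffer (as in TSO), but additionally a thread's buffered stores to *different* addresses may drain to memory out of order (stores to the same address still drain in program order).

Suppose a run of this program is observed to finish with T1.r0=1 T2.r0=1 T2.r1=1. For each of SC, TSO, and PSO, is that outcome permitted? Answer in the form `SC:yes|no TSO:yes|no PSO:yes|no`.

outcome vector order: (T1.r0,T2.r0,T2.r1)
SC (10): 0/0/0, 0/0/1, 0/0/2, 0/1/0, 0/1/1, 0/1/2, 1/0/0, 1/0/1, 1/0/2, 1/1/2
TSO (10): 0/0/0, 0/0/1, 0/0/2, 0/1/0, 0/1/1, 0/1/2, 1/0/0, 1/0/1, 1/0/2, 1/1/2
PSO (12): 0/0/0, 0/0/1, 0/0/2, 0/1/0, 0/1/1, 0/1/2, 1/0/0, 1/0/1, 1/0/2, 1/1/0, 1/1/1, 1/1/2
target 1/1/1 ∈ {PSO}

SC:no TSO:no PSO:yes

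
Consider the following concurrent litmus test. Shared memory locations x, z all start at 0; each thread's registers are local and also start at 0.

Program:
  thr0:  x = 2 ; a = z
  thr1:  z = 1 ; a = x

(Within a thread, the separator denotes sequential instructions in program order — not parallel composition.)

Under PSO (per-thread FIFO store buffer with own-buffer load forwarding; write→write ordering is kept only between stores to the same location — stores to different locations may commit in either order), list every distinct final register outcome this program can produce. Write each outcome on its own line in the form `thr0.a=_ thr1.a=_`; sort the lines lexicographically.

outcome vector order: (thr0.a,thr1.a)
|PSO outcomes| = 4

thr0.a=0 thr1.a=0
thr0.a=0 thr1.a=2
thr0.a=1 thr1.a=0
thr0.a=1 thr1.a=2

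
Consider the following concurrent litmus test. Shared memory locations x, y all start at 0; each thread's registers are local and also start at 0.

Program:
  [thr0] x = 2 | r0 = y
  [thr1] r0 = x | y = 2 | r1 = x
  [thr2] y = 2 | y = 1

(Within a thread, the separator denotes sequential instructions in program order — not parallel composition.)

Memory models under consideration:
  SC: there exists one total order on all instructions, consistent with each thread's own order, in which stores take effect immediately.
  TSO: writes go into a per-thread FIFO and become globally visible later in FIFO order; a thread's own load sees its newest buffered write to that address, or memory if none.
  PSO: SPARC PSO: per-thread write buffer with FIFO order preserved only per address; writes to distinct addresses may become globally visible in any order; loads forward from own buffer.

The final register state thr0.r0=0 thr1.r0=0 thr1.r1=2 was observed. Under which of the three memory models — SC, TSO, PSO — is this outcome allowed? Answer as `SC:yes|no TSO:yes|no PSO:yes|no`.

outcome vector order: (thr0.r0,thr1.r0,thr1.r1)
under SC → 0/0/2 0/2/2 1/0/0 1/0/2 1/2/2 2/0/0 2/0/2 2/2/2
under TSO → 0/0/0 0/0/2 0/2/2 1/0/0 1/0/2 1/2/2 2/0/0 2/0/2 2/2/2
under PSO → 0/0/0 0/0/2 0/2/2 1/0/0 1/0/2 1/2/2 2/0/0 2/0/2 2/2/2
target 0/0/2 ∈ {SC,TSO,PSO}

SC:yes TSO:yes PSO:yes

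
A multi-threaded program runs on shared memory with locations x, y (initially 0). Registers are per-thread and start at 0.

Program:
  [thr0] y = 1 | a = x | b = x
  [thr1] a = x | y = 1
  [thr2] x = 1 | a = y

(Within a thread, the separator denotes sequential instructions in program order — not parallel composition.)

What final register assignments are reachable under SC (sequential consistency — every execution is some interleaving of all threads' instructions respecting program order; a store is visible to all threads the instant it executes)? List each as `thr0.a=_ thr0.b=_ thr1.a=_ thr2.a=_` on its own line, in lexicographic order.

thr0.a=0 thr0.b=0 thr1.a=0 thr2.a=1
thr0.a=0 thr0.b=0 thr1.a=1 thr2.a=1
thr0.a=0 thr0.b=1 thr1.a=0 thr2.a=1
thr0.a=0 thr0.b=1 thr1.a=1 thr2.a=1
thr0.a=1 thr0.b=1 thr1.a=0 thr2.a=0
thr0.a=1 thr0.b=1 thr1.a=0 thr2.a=1
thr0.a=1 thr0.b=1 thr1.a=1 thr2.a=0
thr0.a=1 thr0.b=1 thr1.a=1 thr2.a=1

outcome vector order: (thr0.a,thr0.b,thr1.a,thr2.a)
|SC outcomes| = 8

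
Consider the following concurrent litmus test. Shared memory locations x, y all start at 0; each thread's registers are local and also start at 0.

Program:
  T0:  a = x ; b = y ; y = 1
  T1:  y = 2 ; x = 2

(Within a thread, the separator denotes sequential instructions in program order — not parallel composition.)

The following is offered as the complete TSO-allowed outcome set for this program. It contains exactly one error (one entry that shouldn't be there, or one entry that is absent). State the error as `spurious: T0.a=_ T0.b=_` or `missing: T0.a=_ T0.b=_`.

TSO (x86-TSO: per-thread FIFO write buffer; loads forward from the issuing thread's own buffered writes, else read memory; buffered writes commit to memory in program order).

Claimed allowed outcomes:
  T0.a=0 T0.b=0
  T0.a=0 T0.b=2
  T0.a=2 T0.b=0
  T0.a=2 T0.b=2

outcome vector order: (T0.a,T0.b)
TSO: 3 outcomes — {0/0 0/2 2/2}
claimed∖TSO = {2/0}

spurious: T0.a=2 T0.b=0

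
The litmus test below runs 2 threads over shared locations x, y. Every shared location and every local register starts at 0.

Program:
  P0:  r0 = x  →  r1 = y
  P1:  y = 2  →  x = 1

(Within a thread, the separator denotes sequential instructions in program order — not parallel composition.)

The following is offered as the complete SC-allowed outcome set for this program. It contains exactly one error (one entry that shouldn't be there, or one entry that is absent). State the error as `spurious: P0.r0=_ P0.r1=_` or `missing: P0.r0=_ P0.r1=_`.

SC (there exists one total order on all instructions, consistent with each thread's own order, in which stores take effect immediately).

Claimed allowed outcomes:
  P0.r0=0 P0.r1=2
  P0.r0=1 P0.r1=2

outcome vector order: (P0.r0,P0.r1)
under SC → <0 0> <0 2> <1 2>
SC∖claimed = {<0 0>}

missing: P0.r0=0 P0.r1=0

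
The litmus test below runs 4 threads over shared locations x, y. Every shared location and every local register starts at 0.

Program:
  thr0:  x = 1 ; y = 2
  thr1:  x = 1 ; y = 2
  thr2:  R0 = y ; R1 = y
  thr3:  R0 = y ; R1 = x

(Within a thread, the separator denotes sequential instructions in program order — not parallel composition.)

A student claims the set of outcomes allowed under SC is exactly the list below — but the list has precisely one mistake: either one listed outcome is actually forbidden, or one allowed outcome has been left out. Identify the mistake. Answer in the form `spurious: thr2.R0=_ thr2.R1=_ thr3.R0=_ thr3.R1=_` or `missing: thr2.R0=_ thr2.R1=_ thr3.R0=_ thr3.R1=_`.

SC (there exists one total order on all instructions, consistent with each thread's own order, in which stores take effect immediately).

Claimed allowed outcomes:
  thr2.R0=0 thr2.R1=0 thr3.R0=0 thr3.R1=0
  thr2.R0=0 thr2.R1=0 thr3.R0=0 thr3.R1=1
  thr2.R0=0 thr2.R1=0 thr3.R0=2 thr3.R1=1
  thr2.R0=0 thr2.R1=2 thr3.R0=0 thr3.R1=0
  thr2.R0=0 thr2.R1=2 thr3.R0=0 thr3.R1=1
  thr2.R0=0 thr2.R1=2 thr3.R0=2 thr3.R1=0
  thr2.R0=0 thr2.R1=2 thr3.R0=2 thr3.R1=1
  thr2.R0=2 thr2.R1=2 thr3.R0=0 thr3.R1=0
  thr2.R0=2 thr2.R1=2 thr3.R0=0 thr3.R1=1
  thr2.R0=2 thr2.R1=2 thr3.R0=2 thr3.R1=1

spurious: thr2.R0=0 thr2.R1=2 thr3.R0=2 thr3.R1=0

outcome vector order: (thr2.R0,thr2.R1,thr3.R0,thr3.R1)
SC: 9 outcomes — {0000; 0001; 0021; 0200; 0201; 0221; 2200; 2201; 2221}
claimed∖SC = {0220}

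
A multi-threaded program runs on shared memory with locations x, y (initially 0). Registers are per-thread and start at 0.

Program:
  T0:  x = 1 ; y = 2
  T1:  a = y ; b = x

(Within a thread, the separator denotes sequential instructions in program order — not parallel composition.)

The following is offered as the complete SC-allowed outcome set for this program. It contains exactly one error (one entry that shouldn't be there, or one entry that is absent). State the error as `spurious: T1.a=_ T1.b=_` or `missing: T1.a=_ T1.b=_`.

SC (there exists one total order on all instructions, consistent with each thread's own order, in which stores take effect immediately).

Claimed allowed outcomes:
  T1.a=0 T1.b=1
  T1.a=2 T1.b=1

outcome vector order: (T1.a,T1.b)
[SC] allowed = {00; 01; 21}
SC∖claimed = {00}

missing: T1.a=0 T1.b=0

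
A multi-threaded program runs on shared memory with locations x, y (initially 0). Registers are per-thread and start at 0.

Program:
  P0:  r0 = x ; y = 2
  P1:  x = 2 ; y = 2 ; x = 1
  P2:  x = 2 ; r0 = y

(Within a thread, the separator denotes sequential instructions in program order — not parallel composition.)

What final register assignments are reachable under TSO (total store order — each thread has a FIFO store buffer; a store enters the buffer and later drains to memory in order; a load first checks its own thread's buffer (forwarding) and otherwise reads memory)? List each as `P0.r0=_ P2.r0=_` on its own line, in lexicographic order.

outcome vector order: (P0.r0,P2.r0)
|TSO outcomes| = 6

P0.r0=0 P2.r0=0
P0.r0=0 P2.r0=2
P0.r0=1 P2.r0=0
P0.r0=1 P2.r0=2
P0.r0=2 P2.r0=0
P0.r0=2 P2.r0=2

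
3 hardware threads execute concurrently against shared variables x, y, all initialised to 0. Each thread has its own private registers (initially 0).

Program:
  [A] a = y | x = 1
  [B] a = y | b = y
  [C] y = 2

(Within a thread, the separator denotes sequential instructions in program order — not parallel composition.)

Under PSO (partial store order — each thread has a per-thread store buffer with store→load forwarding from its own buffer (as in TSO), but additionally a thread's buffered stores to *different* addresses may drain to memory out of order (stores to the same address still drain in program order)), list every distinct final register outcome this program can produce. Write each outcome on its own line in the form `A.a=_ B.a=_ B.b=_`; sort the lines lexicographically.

A.a=0 B.a=0 B.b=0
A.a=0 B.a=0 B.b=2
A.a=0 B.a=2 B.b=2
A.a=2 B.a=0 B.b=0
A.a=2 B.a=0 B.b=2
A.a=2 B.a=2 B.b=2

outcome vector order: (A.a,B.a,B.b)
|PSO outcomes| = 6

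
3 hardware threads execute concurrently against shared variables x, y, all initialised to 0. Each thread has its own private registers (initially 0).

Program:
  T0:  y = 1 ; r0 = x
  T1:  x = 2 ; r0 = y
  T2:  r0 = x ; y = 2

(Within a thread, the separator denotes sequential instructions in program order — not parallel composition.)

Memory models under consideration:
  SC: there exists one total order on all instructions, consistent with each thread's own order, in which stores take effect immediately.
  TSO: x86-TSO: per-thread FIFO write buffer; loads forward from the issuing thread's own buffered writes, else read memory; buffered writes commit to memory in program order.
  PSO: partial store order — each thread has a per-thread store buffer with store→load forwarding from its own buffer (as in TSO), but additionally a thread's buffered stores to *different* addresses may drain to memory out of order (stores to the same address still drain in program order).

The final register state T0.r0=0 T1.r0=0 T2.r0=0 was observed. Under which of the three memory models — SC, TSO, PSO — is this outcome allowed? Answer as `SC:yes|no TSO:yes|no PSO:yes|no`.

SC:no TSO:yes PSO:yes

outcome vector order: (T0.r0,T1.r0,T2.r0)
under SC → <0 1 0>, <0 1 2>, <0 2 0>, <0 2 2>, <2 0 0>, <2 0 2>, <2 1 0>, <2 1 2>, <2 2 0>, <2 2 2>
under TSO → <0 0 0>, <0 0 2>, <0 1 0>, <0 1 2>, <0 2 0>, <0 2 2>, <2 0 0>, <2 0 2>, <2 1 0>, <2 1 2>, <2 2 0>, <2 2 2>
under PSO → <0 0 0>, <0 0 2>, <0 1 0>, <0 1 2>, <0 2 0>, <0 2 2>, <2 0 0>, <2 0 2>, <2 1 0>, <2 1 2>, <2 2 0>, <2 2 2>
target <0 0 0> ∈ {TSO,PSO}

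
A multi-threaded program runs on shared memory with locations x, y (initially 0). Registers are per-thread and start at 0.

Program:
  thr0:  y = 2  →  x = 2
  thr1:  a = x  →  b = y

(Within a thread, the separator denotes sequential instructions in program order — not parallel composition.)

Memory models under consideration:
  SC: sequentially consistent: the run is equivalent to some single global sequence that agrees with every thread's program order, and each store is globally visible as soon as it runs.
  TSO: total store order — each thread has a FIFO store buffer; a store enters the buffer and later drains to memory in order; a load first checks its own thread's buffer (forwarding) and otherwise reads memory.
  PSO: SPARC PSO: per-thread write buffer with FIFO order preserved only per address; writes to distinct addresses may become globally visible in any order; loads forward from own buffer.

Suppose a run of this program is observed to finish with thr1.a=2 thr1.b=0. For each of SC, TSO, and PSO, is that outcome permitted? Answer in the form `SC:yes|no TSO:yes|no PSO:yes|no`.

SC:no TSO:no PSO:yes

outcome vector order: (thr1.a,thr1.b)
SC: 3 outcomes — {<0 0>, <0 2>, <2 2>}
TSO: 3 outcomes — {<0 0>, <0 2>, <2 2>}
PSO: 4 outcomes — {<0 0>, <0 2>, <2 0>, <2 2>}
target <2 0> ∈ {PSO}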